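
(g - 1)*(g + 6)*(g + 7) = g^3 + 12*g^2 + 29*g - 42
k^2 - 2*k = k*(k - 2)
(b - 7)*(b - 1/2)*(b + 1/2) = b^3 - 7*b^2 - b/4 + 7/4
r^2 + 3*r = r*(r + 3)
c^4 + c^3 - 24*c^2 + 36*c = c*(c - 3)*(c - 2)*(c + 6)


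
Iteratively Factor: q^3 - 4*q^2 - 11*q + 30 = (q - 2)*(q^2 - 2*q - 15) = (q - 5)*(q - 2)*(q + 3)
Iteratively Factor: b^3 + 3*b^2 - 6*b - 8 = (b - 2)*(b^2 + 5*b + 4) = (b - 2)*(b + 4)*(b + 1)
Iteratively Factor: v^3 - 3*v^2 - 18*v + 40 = (v - 2)*(v^2 - v - 20) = (v - 5)*(v - 2)*(v + 4)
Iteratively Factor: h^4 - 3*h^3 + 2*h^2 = (h)*(h^3 - 3*h^2 + 2*h) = h^2*(h^2 - 3*h + 2) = h^2*(h - 2)*(h - 1)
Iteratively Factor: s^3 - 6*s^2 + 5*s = (s)*(s^2 - 6*s + 5) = s*(s - 5)*(s - 1)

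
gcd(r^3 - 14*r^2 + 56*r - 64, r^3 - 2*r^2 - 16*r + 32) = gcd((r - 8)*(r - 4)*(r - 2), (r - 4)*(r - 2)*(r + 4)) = r^2 - 6*r + 8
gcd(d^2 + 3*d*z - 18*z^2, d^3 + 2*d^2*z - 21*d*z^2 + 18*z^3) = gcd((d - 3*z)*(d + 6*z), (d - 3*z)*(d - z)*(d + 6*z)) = -d^2 - 3*d*z + 18*z^2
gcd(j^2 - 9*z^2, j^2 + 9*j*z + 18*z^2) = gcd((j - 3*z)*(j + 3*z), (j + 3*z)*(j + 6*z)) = j + 3*z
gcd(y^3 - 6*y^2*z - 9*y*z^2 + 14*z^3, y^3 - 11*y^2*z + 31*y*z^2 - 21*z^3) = y^2 - 8*y*z + 7*z^2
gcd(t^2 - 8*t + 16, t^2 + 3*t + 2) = 1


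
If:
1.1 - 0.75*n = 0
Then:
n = 1.47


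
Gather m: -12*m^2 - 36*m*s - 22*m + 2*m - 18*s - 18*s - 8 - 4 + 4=-12*m^2 + m*(-36*s - 20) - 36*s - 8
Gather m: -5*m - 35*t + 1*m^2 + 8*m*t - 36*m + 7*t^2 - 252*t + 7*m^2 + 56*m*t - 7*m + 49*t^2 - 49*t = 8*m^2 + m*(64*t - 48) + 56*t^2 - 336*t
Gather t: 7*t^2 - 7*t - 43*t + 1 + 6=7*t^2 - 50*t + 7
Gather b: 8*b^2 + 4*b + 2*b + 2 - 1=8*b^2 + 6*b + 1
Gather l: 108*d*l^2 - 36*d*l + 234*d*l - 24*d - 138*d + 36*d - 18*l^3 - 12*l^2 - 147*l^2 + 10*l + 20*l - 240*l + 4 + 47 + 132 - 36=-126*d - 18*l^3 + l^2*(108*d - 159) + l*(198*d - 210) + 147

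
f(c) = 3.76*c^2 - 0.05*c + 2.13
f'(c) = 7.52*c - 0.05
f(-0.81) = 4.64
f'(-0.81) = -6.14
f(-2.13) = 19.30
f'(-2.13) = -16.07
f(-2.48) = 25.38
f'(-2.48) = -18.70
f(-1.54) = 11.12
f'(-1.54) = -11.63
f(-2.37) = 23.37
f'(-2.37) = -17.87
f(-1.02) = 6.09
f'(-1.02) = -7.72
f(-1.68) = 12.83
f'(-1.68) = -12.68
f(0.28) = 2.41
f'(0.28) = 2.06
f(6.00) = 137.19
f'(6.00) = 45.07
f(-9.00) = 307.14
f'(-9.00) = -67.73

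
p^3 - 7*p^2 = p^2*(p - 7)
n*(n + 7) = n^2 + 7*n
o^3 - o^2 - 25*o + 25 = (o - 5)*(o - 1)*(o + 5)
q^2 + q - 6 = (q - 2)*(q + 3)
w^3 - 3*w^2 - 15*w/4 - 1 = (w - 4)*(w + 1/2)^2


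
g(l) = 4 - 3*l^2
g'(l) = -6*l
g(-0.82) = 1.98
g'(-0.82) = 4.92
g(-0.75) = 2.31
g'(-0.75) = 4.50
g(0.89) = 1.62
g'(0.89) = -5.34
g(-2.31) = -12.01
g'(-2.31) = 13.86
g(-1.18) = -0.18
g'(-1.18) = 7.08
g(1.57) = -3.39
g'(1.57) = -9.42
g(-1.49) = -2.66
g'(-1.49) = 8.94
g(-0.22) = 3.85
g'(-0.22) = 1.32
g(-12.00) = -428.00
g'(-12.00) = 72.00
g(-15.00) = -671.00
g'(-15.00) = 90.00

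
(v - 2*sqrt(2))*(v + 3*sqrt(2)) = v^2 + sqrt(2)*v - 12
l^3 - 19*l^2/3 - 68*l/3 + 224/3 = (l - 8)*(l - 7/3)*(l + 4)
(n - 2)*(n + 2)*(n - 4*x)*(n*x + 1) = n^4*x - 4*n^3*x^2 + n^3 - 8*n^2*x + 16*n*x^2 - 4*n + 16*x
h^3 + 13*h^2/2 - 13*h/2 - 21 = (h - 2)*(h + 3/2)*(h + 7)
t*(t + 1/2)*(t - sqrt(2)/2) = t^3 - sqrt(2)*t^2/2 + t^2/2 - sqrt(2)*t/4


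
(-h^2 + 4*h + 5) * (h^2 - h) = -h^4 + 5*h^3 + h^2 - 5*h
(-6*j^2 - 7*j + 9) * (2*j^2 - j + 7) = -12*j^4 - 8*j^3 - 17*j^2 - 58*j + 63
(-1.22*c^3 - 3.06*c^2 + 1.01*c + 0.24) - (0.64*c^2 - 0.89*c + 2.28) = -1.22*c^3 - 3.7*c^2 + 1.9*c - 2.04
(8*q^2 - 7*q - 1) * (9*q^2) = 72*q^4 - 63*q^3 - 9*q^2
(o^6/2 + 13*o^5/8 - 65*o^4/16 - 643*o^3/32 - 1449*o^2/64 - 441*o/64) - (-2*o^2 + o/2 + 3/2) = o^6/2 + 13*o^5/8 - 65*o^4/16 - 643*o^3/32 - 1321*o^2/64 - 473*o/64 - 3/2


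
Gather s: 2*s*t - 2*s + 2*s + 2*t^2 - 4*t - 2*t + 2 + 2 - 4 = 2*s*t + 2*t^2 - 6*t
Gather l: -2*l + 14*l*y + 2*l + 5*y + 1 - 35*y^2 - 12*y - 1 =14*l*y - 35*y^2 - 7*y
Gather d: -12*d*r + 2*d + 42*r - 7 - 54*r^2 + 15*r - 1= d*(2 - 12*r) - 54*r^2 + 57*r - 8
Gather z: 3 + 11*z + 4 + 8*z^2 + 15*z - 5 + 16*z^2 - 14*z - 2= 24*z^2 + 12*z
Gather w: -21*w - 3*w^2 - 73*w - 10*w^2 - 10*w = -13*w^2 - 104*w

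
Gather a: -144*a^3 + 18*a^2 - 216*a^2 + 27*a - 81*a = -144*a^3 - 198*a^2 - 54*a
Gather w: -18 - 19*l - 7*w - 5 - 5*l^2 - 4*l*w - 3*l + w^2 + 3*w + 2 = -5*l^2 - 22*l + w^2 + w*(-4*l - 4) - 21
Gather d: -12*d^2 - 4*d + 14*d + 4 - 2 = -12*d^2 + 10*d + 2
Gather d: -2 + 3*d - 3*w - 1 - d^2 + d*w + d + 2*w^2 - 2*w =-d^2 + d*(w + 4) + 2*w^2 - 5*w - 3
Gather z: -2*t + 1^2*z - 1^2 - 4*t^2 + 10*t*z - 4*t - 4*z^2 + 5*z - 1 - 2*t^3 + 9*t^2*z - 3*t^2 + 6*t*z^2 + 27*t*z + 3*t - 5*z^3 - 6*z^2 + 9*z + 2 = -2*t^3 - 7*t^2 - 3*t - 5*z^3 + z^2*(6*t - 10) + z*(9*t^2 + 37*t + 15)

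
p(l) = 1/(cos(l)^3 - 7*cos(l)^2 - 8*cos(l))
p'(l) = (3*sin(l)*cos(l)^2 - 14*sin(l)*cos(l) - 8*sin(l))/(cos(l)^3 - 7*cos(l)^2 - 8*cos(l))^2 = (3*sin(l) - 8*sin(l)/cos(l)^2 - 14*tan(l))/(sin(l)^2 + 7*cos(l) + 7)^2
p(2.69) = 1.25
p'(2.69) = 4.76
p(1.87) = 0.58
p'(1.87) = -1.16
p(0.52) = -0.09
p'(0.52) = -0.07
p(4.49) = 0.71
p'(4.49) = 2.33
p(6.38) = -0.07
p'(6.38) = -0.01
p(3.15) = 3144.05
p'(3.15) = -747895.04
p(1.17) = -0.24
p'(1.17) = -0.70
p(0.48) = -0.08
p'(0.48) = -0.06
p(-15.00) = 0.63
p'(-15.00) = -1.11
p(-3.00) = 11.23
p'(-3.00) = -156.55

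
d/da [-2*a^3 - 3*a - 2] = -6*a^2 - 3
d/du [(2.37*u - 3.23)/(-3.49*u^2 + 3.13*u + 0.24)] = (8.2713*u^2 - 22.5454*u + 10.6787)/(12.1801*u^4 - 21.8474*u^3 + 8.1217*u^2 + 1.5024*u + 0.0576)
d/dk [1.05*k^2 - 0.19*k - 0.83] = 2.1*k - 0.19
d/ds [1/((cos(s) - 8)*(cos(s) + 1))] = (2*cos(s) - 7)*sin(s)/((cos(s) - 8)^2*(cos(s) + 1)^2)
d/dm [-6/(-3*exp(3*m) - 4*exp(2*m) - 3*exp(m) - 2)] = (-54*exp(2*m) - 48*exp(m) - 18)*exp(m)/(3*exp(3*m) + 4*exp(2*m) + 3*exp(m) + 2)^2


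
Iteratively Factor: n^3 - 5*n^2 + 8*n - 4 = (n - 2)*(n^2 - 3*n + 2) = (n - 2)^2*(n - 1)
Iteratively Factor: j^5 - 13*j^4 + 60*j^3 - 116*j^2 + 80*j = (j - 5)*(j^4 - 8*j^3 + 20*j^2 - 16*j) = (j - 5)*(j - 2)*(j^3 - 6*j^2 + 8*j) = (j - 5)*(j - 2)^2*(j^2 - 4*j) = j*(j - 5)*(j - 2)^2*(j - 4)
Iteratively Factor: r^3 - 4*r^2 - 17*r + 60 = (r + 4)*(r^2 - 8*r + 15) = (r - 3)*(r + 4)*(r - 5)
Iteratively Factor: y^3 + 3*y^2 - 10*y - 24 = (y + 2)*(y^2 + y - 12) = (y - 3)*(y + 2)*(y + 4)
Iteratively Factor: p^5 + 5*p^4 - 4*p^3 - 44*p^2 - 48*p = (p + 4)*(p^4 + p^3 - 8*p^2 - 12*p) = (p + 2)*(p + 4)*(p^3 - p^2 - 6*p) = (p - 3)*(p + 2)*(p + 4)*(p^2 + 2*p) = (p - 3)*(p + 2)^2*(p + 4)*(p)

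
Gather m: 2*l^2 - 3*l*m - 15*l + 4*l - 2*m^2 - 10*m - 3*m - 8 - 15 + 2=2*l^2 - 11*l - 2*m^2 + m*(-3*l - 13) - 21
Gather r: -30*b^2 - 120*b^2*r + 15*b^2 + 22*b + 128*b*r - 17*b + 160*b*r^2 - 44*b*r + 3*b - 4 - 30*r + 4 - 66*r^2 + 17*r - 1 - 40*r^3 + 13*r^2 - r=-15*b^2 + 8*b - 40*r^3 + r^2*(160*b - 53) + r*(-120*b^2 + 84*b - 14) - 1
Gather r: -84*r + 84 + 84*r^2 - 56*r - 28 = 84*r^2 - 140*r + 56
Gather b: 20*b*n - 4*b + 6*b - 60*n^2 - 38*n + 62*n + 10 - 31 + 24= b*(20*n + 2) - 60*n^2 + 24*n + 3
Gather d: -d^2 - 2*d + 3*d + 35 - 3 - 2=-d^2 + d + 30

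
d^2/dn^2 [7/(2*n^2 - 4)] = 7*(3*n^2 + 2)/(n^2 - 2)^3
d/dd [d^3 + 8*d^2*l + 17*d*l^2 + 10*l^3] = 3*d^2 + 16*d*l + 17*l^2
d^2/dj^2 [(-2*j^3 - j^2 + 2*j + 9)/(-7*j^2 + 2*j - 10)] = 6*(-72*j^3 - 551*j^2 + 466*j + 218)/(343*j^6 - 294*j^5 + 1554*j^4 - 848*j^3 + 2220*j^2 - 600*j + 1000)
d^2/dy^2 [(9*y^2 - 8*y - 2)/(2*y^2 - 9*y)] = 4*(65*y^3 - 12*y^2 + 54*y - 81)/(y^3*(8*y^3 - 108*y^2 + 486*y - 729))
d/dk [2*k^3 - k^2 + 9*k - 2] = 6*k^2 - 2*k + 9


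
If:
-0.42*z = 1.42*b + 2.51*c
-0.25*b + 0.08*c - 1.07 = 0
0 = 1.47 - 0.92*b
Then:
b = 1.60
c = 18.37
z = -115.17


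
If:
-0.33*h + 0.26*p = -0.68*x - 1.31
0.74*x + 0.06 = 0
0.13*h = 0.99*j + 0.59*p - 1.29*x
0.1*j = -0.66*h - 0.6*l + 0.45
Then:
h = 0.787878787878788*p + 3.8026208026208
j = 0.393682939137485 - 0.492500765228038*p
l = -0.784583205795327*p - 3.49849670607246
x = -0.08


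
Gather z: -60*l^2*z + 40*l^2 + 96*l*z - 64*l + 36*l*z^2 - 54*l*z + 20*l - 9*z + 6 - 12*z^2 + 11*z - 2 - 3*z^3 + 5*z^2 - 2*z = 40*l^2 - 44*l - 3*z^3 + z^2*(36*l - 7) + z*(-60*l^2 + 42*l) + 4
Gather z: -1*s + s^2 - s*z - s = s^2 - s*z - 2*s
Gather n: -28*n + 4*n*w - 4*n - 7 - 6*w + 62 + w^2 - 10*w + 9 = n*(4*w - 32) + w^2 - 16*w + 64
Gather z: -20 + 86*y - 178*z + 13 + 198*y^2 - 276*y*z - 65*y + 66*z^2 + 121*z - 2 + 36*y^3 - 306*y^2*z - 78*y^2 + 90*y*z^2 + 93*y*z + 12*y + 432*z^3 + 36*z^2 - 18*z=36*y^3 + 120*y^2 + 33*y + 432*z^3 + z^2*(90*y + 102) + z*(-306*y^2 - 183*y - 75) - 9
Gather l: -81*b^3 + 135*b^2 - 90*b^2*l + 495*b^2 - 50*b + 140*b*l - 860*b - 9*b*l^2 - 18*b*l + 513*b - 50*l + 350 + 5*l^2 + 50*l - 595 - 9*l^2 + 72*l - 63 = -81*b^3 + 630*b^2 - 397*b + l^2*(-9*b - 4) + l*(-90*b^2 + 122*b + 72) - 308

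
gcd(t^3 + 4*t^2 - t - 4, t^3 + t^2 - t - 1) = t^2 - 1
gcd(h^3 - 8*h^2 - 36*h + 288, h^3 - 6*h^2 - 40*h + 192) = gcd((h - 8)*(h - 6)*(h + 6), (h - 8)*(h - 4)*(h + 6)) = h^2 - 2*h - 48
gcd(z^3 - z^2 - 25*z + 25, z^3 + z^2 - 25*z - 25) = z^2 - 25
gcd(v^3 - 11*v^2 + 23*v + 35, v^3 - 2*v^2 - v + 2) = v + 1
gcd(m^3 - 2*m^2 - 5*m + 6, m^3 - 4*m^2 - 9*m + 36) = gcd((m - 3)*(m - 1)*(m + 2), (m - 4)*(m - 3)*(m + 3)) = m - 3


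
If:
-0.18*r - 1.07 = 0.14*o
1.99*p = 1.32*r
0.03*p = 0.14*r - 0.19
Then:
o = -9.68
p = 1.05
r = 1.58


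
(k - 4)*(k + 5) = k^2 + k - 20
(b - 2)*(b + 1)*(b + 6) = b^3 + 5*b^2 - 8*b - 12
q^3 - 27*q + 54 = (q - 3)^2*(q + 6)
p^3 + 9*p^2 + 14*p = p*(p + 2)*(p + 7)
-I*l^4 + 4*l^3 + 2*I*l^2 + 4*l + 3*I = (l - I)*(l + I)*(l + 3*I)*(-I*l + 1)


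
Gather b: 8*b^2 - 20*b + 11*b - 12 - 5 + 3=8*b^2 - 9*b - 14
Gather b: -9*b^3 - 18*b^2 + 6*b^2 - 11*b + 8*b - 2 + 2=-9*b^3 - 12*b^2 - 3*b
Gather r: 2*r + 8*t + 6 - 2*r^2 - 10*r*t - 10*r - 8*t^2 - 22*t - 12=-2*r^2 + r*(-10*t - 8) - 8*t^2 - 14*t - 6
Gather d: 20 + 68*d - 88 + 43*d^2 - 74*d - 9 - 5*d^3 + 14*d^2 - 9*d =-5*d^3 + 57*d^2 - 15*d - 77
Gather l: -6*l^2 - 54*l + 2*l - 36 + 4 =-6*l^2 - 52*l - 32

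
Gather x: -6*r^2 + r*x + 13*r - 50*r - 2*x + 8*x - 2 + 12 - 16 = -6*r^2 - 37*r + x*(r + 6) - 6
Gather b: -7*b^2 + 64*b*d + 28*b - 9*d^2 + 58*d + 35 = -7*b^2 + b*(64*d + 28) - 9*d^2 + 58*d + 35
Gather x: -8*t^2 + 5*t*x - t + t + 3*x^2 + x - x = -8*t^2 + 5*t*x + 3*x^2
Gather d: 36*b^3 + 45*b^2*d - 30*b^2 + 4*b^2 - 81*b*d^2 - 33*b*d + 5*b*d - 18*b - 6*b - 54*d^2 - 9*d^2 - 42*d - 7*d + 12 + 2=36*b^3 - 26*b^2 - 24*b + d^2*(-81*b - 63) + d*(45*b^2 - 28*b - 49) + 14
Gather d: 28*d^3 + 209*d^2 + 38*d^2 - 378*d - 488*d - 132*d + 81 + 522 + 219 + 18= 28*d^3 + 247*d^2 - 998*d + 840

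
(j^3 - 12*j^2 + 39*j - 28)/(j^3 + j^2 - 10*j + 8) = (j^2 - 11*j + 28)/(j^2 + 2*j - 8)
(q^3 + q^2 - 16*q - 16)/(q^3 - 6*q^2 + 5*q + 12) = (q + 4)/(q - 3)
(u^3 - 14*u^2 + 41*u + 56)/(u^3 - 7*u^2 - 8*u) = (u - 7)/u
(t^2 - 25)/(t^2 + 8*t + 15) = (t - 5)/(t + 3)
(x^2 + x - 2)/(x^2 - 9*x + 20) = (x^2 + x - 2)/(x^2 - 9*x + 20)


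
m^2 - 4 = (m - 2)*(m + 2)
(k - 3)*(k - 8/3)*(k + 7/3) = k^3 - 10*k^2/3 - 47*k/9 + 56/3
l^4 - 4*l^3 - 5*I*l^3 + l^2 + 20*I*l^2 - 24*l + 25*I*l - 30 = (l - 5)*(l + 1)*(l - 6*I)*(l + I)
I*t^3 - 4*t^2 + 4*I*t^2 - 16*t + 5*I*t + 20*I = (t + 4)*(t + 5*I)*(I*t + 1)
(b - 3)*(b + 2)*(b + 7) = b^3 + 6*b^2 - 13*b - 42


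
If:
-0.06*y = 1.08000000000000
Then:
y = -18.00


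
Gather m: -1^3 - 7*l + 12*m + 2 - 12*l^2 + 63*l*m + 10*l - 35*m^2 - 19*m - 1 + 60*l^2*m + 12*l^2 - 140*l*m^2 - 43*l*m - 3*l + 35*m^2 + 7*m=-140*l*m^2 + m*(60*l^2 + 20*l)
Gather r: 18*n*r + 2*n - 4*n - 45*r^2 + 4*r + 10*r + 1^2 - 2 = -2*n - 45*r^2 + r*(18*n + 14) - 1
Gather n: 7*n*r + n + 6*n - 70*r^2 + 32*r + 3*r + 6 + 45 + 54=n*(7*r + 7) - 70*r^2 + 35*r + 105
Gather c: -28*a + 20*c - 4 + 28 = -28*a + 20*c + 24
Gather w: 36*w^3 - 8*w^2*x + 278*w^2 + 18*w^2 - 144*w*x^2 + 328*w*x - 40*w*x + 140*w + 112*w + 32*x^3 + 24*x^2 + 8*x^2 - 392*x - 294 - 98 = 36*w^3 + w^2*(296 - 8*x) + w*(-144*x^2 + 288*x + 252) + 32*x^3 + 32*x^2 - 392*x - 392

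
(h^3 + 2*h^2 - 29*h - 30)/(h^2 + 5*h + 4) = (h^2 + h - 30)/(h + 4)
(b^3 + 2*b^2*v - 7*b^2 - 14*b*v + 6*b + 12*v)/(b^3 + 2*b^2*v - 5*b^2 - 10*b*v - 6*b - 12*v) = (b - 1)/(b + 1)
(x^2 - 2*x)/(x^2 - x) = (x - 2)/(x - 1)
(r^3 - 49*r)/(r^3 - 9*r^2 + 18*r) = (r^2 - 49)/(r^2 - 9*r + 18)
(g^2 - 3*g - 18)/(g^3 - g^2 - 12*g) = (g - 6)/(g*(g - 4))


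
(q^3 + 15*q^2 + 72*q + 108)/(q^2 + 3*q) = q + 12 + 36/q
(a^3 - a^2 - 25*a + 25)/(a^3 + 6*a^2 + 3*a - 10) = (a - 5)/(a + 2)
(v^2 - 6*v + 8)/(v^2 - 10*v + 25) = (v^2 - 6*v + 8)/(v^2 - 10*v + 25)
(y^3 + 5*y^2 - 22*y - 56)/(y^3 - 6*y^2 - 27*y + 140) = (y^2 + 9*y + 14)/(y^2 - 2*y - 35)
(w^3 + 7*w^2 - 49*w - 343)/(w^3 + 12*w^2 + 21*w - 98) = (w - 7)/(w - 2)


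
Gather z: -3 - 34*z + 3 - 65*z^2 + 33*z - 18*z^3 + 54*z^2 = -18*z^3 - 11*z^2 - z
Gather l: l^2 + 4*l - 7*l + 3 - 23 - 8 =l^2 - 3*l - 28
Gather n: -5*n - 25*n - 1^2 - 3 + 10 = 6 - 30*n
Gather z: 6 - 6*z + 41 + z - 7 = 40 - 5*z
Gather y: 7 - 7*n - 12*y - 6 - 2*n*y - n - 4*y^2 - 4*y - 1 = -8*n - 4*y^2 + y*(-2*n - 16)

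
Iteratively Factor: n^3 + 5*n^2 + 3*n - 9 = (n + 3)*(n^2 + 2*n - 3) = (n + 3)^2*(n - 1)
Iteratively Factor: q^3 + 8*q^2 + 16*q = (q + 4)*(q^2 + 4*q) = (q + 4)^2*(q)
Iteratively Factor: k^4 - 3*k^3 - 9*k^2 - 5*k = (k + 1)*(k^3 - 4*k^2 - 5*k) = (k - 5)*(k + 1)*(k^2 + k) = k*(k - 5)*(k + 1)*(k + 1)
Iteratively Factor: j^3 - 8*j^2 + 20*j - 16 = (j - 4)*(j^2 - 4*j + 4) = (j - 4)*(j - 2)*(j - 2)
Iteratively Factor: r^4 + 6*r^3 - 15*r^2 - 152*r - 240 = (r - 5)*(r^3 + 11*r^2 + 40*r + 48) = (r - 5)*(r + 4)*(r^2 + 7*r + 12) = (r - 5)*(r + 4)^2*(r + 3)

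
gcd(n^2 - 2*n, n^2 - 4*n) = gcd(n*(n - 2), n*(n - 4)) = n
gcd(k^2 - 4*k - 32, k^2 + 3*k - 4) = k + 4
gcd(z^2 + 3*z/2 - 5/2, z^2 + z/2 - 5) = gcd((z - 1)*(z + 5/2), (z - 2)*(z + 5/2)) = z + 5/2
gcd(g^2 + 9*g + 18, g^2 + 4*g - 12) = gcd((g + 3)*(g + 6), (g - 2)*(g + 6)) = g + 6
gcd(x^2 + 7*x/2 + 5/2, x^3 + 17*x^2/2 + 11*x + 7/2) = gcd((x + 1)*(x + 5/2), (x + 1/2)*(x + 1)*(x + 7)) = x + 1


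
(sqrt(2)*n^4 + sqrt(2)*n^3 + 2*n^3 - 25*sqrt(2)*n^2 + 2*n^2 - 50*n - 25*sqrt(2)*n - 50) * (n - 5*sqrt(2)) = sqrt(2)*n^5 - 8*n^4 + sqrt(2)*n^4 - 35*sqrt(2)*n^3 - 8*n^3 - 35*sqrt(2)*n^2 + 200*n^2 + 200*n + 250*sqrt(2)*n + 250*sqrt(2)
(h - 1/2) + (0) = h - 1/2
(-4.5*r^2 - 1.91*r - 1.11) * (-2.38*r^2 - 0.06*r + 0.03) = 10.71*r^4 + 4.8158*r^3 + 2.6214*r^2 + 0.00930000000000001*r - 0.0333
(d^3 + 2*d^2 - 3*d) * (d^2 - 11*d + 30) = d^5 - 9*d^4 + 5*d^3 + 93*d^2 - 90*d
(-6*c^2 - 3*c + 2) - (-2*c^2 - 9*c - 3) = -4*c^2 + 6*c + 5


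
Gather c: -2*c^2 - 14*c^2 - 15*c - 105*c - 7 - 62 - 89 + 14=-16*c^2 - 120*c - 144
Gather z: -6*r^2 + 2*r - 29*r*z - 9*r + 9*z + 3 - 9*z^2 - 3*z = -6*r^2 - 7*r - 9*z^2 + z*(6 - 29*r) + 3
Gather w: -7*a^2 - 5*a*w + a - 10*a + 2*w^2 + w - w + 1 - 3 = -7*a^2 - 5*a*w - 9*a + 2*w^2 - 2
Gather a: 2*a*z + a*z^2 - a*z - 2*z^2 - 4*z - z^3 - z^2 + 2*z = a*(z^2 + z) - z^3 - 3*z^2 - 2*z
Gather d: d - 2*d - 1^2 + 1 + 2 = 2 - d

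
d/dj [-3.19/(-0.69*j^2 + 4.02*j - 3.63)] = (12.8238 - 4.4022*j)/(0.69*j^2 - 4.02*j + 3.63)^2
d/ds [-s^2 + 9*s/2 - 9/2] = 9/2 - 2*s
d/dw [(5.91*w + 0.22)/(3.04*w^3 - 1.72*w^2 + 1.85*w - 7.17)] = (-35.9328*w^3 + 8.1588*w^2 + 0.7568*w - 42.7817)/(9.2416*w^6 - 10.4576*w^5 + 14.2064*w^4 - 49.9576*w^3 + 28.0873*w^2 - 26.529*w + 51.4089)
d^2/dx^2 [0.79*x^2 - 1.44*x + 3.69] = 1.58000000000000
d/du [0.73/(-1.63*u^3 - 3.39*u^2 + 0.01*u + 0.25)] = (3.5697*u^2 + 4.9494*u - 0.0073)/(1.63*u^3 + 3.39*u^2 - 0.01*u - 0.25)^2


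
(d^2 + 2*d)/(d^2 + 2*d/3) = 3*(d + 2)/(3*d + 2)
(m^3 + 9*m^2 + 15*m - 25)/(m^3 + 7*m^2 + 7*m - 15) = (m + 5)/(m + 3)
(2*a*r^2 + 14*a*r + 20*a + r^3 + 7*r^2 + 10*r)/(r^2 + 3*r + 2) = (2*a*r + 10*a + r^2 + 5*r)/(r + 1)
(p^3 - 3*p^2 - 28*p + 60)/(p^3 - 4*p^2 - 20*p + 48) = (p + 5)/(p + 4)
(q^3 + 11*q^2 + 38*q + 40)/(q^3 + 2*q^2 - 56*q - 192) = (q^2 + 7*q + 10)/(q^2 - 2*q - 48)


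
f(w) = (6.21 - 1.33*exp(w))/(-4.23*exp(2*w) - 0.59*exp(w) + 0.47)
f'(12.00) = 0.00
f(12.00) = 0.00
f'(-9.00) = 0.00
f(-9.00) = 13.21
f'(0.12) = 2.00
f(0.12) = -0.85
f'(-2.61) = 3.10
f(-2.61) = 15.14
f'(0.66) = 0.59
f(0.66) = -0.22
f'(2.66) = -0.01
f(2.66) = 0.01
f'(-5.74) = 0.05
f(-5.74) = 13.26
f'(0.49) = 0.87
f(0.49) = -0.34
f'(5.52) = -0.00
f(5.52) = 0.00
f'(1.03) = 0.25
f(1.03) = -0.07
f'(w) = (6.21 - 1.33*exp(w))*(8.46*exp(2*w) + 0.59*exp(w))/(-4.23*exp(2*w) - 0.59*exp(w) + 0.47)^2 - 1.33*exp(w)/(-4.23*exp(2*w) - 0.59*exp(w) + 0.47) = (-5.6259*exp(2*w) + 52.5366*exp(w) + 3.0388)*exp(w)/(17.8929*exp(4*w) + 4.9914*exp(3*w) - 3.6281*exp(2*w) - 0.5546*exp(w) + 0.2209)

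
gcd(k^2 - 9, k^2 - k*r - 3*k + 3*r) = k - 3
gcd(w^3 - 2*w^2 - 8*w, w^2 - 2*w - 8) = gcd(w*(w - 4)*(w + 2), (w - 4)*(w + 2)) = w^2 - 2*w - 8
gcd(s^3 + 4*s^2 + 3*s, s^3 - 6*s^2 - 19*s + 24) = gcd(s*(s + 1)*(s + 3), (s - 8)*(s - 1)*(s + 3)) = s + 3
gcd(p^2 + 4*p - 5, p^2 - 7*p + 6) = p - 1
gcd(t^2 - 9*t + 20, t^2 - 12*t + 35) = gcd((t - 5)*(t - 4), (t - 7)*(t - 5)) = t - 5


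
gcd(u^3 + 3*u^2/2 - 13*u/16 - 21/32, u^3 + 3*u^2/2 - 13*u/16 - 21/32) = u^3 + 3*u^2/2 - 13*u/16 - 21/32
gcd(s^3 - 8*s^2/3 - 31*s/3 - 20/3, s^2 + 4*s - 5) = 1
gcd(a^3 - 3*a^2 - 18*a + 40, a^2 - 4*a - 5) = a - 5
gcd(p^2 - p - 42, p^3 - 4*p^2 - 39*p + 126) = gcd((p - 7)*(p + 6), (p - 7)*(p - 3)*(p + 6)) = p^2 - p - 42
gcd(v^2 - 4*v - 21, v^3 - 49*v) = v - 7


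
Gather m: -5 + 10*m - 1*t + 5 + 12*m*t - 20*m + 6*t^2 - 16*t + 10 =m*(12*t - 10) + 6*t^2 - 17*t + 10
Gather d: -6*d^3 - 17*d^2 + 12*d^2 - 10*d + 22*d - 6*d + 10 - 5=-6*d^3 - 5*d^2 + 6*d + 5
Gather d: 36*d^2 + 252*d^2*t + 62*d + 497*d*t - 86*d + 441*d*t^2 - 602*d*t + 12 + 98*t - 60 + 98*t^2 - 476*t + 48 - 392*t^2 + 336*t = d^2*(252*t + 36) + d*(441*t^2 - 105*t - 24) - 294*t^2 - 42*t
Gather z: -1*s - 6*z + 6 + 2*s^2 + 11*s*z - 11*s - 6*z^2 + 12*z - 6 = 2*s^2 - 12*s - 6*z^2 + z*(11*s + 6)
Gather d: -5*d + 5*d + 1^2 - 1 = 0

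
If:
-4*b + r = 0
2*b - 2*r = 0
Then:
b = 0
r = 0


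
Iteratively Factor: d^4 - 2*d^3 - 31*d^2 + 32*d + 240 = (d + 4)*(d^3 - 6*d^2 - 7*d + 60) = (d + 3)*(d + 4)*(d^2 - 9*d + 20) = (d - 5)*(d + 3)*(d + 4)*(d - 4)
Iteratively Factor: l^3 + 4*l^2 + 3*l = (l + 3)*(l^2 + l) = (l + 1)*(l + 3)*(l)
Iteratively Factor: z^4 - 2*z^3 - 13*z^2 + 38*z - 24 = (z - 3)*(z^3 + z^2 - 10*z + 8) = (z - 3)*(z - 2)*(z^2 + 3*z - 4) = (z - 3)*(z - 2)*(z + 4)*(z - 1)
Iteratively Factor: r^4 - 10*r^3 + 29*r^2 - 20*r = (r - 1)*(r^3 - 9*r^2 + 20*r) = (r - 5)*(r - 1)*(r^2 - 4*r) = r*(r - 5)*(r - 1)*(r - 4)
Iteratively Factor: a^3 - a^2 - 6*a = (a - 3)*(a^2 + 2*a) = a*(a - 3)*(a + 2)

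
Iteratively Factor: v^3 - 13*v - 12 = (v + 1)*(v^2 - v - 12) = (v - 4)*(v + 1)*(v + 3)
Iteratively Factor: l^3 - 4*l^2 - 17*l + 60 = (l - 3)*(l^2 - l - 20) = (l - 3)*(l + 4)*(l - 5)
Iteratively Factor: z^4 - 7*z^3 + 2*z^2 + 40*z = (z)*(z^3 - 7*z^2 + 2*z + 40) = z*(z + 2)*(z^2 - 9*z + 20) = z*(z - 4)*(z + 2)*(z - 5)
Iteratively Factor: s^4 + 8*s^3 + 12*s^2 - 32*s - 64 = (s - 2)*(s^3 + 10*s^2 + 32*s + 32) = (s - 2)*(s + 4)*(s^2 + 6*s + 8) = (s - 2)*(s + 2)*(s + 4)*(s + 4)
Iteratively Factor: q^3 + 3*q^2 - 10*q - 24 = (q + 2)*(q^2 + q - 12) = (q + 2)*(q + 4)*(q - 3)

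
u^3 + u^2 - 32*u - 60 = (u - 6)*(u + 2)*(u + 5)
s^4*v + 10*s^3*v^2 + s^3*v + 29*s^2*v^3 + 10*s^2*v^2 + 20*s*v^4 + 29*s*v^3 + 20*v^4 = (s + v)*(s + 4*v)*(s + 5*v)*(s*v + v)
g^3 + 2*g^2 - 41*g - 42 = (g - 6)*(g + 1)*(g + 7)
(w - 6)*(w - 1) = w^2 - 7*w + 6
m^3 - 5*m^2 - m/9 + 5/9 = (m - 5)*(m - 1/3)*(m + 1/3)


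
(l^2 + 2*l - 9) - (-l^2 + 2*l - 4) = 2*l^2 - 5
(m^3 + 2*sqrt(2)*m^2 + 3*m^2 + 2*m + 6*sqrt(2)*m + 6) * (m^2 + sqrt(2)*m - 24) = m^5 + 3*m^4 + 3*sqrt(2)*m^4 - 18*m^3 + 9*sqrt(2)*m^3 - 46*sqrt(2)*m^2 - 54*m^2 - 138*sqrt(2)*m - 48*m - 144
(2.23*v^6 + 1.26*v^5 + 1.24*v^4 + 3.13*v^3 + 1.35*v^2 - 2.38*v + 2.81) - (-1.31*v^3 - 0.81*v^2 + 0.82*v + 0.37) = 2.23*v^6 + 1.26*v^5 + 1.24*v^4 + 4.44*v^3 + 2.16*v^2 - 3.2*v + 2.44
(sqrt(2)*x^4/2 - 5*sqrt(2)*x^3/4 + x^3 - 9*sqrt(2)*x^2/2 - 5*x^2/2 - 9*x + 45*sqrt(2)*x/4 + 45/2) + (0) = sqrt(2)*x^4/2 - 5*sqrt(2)*x^3/4 + x^3 - 9*sqrt(2)*x^2/2 - 5*x^2/2 - 9*x + 45*sqrt(2)*x/4 + 45/2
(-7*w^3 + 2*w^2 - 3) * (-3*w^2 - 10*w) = 21*w^5 + 64*w^4 - 20*w^3 + 9*w^2 + 30*w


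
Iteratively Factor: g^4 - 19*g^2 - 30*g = (g + 2)*(g^3 - 2*g^2 - 15*g) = (g + 2)*(g + 3)*(g^2 - 5*g) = g*(g + 2)*(g + 3)*(g - 5)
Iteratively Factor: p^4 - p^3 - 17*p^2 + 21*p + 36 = (p + 1)*(p^3 - 2*p^2 - 15*p + 36) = (p + 1)*(p + 4)*(p^2 - 6*p + 9) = (p - 3)*(p + 1)*(p + 4)*(p - 3)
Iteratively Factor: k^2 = (k)*(k)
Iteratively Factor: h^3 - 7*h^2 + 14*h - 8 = (h - 1)*(h^2 - 6*h + 8) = (h - 2)*(h - 1)*(h - 4)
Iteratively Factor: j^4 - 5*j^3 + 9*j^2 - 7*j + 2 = (j - 2)*(j^3 - 3*j^2 + 3*j - 1) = (j - 2)*(j - 1)*(j^2 - 2*j + 1) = (j - 2)*(j - 1)^2*(j - 1)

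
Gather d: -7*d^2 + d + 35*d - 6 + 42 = -7*d^2 + 36*d + 36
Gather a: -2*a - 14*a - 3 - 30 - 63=-16*a - 96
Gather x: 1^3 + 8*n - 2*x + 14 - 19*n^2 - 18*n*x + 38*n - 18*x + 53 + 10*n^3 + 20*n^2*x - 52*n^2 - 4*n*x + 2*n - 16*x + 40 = 10*n^3 - 71*n^2 + 48*n + x*(20*n^2 - 22*n - 36) + 108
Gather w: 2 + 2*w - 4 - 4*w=-2*w - 2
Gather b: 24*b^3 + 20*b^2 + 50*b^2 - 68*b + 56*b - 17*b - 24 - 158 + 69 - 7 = 24*b^3 + 70*b^2 - 29*b - 120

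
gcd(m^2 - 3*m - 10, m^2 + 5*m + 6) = m + 2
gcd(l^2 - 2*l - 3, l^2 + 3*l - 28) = 1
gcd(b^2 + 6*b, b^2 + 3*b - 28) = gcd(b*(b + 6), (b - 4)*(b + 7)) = 1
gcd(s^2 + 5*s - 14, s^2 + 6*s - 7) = s + 7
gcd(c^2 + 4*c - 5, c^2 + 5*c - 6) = c - 1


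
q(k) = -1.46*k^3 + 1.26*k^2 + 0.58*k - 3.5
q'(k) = -4.38*k^2 + 2.52*k + 0.58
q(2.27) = -12.77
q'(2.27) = -16.27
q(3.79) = -62.69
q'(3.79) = -52.78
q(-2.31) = 19.88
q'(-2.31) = -28.61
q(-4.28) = 131.57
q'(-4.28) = -90.44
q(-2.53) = 26.74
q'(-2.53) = -33.83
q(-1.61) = 4.93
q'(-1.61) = -14.83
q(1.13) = -3.34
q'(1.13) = -2.17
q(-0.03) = -3.52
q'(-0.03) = 0.50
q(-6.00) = 353.74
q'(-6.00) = -172.22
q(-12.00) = 2693.86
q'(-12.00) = -660.38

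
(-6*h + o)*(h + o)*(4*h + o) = -24*h^3 - 26*h^2*o - h*o^2 + o^3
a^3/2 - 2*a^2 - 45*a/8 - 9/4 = (a/2 + 1/4)*(a - 6)*(a + 3/2)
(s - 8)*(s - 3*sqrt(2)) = s^2 - 8*s - 3*sqrt(2)*s + 24*sqrt(2)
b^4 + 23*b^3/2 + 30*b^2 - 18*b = b*(b - 1/2)*(b + 6)^2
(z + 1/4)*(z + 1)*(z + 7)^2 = z^4 + 61*z^3/4 + 267*z^2/4 + 259*z/4 + 49/4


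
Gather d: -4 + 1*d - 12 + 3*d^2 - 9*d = 3*d^2 - 8*d - 16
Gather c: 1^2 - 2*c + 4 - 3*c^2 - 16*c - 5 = -3*c^2 - 18*c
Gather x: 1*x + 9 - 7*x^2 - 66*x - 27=-7*x^2 - 65*x - 18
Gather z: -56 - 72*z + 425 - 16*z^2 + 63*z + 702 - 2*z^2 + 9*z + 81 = 1152 - 18*z^2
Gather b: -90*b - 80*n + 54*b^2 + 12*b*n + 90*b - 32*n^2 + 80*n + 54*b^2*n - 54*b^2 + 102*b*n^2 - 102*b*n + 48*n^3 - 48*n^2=54*b^2*n + b*(102*n^2 - 90*n) + 48*n^3 - 80*n^2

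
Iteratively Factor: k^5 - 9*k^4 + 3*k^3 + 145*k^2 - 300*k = (k - 5)*(k^4 - 4*k^3 - 17*k^2 + 60*k) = (k - 5)*(k + 4)*(k^3 - 8*k^2 + 15*k) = (k - 5)*(k - 3)*(k + 4)*(k^2 - 5*k) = k*(k - 5)*(k - 3)*(k + 4)*(k - 5)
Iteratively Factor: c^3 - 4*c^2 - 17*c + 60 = (c - 3)*(c^2 - c - 20) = (c - 5)*(c - 3)*(c + 4)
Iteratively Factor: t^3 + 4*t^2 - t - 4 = (t - 1)*(t^2 + 5*t + 4) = (t - 1)*(t + 1)*(t + 4)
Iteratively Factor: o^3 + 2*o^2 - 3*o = (o)*(o^2 + 2*o - 3) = o*(o - 1)*(o + 3)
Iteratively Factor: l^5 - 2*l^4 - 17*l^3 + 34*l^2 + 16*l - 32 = (l - 1)*(l^4 - l^3 - 18*l^2 + 16*l + 32) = (l - 2)*(l - 1)*(l^3 + l^2 - 16*l - 16) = (l - 4)*(l - 2)*(l - 1)*(l^2 + 5*l + 4) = (l - 4)*(l - 2)*(l - 1)*(l + 4)*(l + 1)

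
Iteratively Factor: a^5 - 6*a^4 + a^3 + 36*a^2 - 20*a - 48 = (a + 2)*(a^4 - 8*a^3 + 17*a^2 + 2*a - 24) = (a - 2)*(a + 2)*(a^3 - 6*a^2 + 5*a + 12) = (a - 3)*(a - 2)*(a + 2)*(a^2 - 3*a - 4) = (a - 3)*(a - 2)*(a + 1)*(a + 2)*(a - 4)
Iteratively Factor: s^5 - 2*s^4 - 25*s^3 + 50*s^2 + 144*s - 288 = (s - 3)*(s^4 + s^3 - 22*s^2 - 16*s + 96) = (s - 3)*(s - 2)*(s^3 + 3*s^2 - 16*s - 48) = (s - 4)*(s - 3)*(s - 2)*(s^2 + 7*s + 12) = (s - 4)*(s - 3)*(s - 2)*(s + 3)*(s + 4)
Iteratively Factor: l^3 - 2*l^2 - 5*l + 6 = (l - 3)*(l^2 + l - 2) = (l - 3)*(l + 2)*(l - 1)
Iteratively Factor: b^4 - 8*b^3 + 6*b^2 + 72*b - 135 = (b - 3)*(b^3 - 5*b^2 - 9*b + 45) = (b - 5)*(b - 3)*(b^2 - 9) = (b - 5)*(b - 3)*(b + 3)*(b - 3)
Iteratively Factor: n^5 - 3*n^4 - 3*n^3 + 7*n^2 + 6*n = (n + 1)*(n^4 - 4*n^3 + n^2 + 6*n) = (n - 2)*(n + 1)*(n^3 - 2*n^2 - 3*n) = (n - 3)*(n - 2)*(n + 1)*(n^2 + n) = (n - 3)*(n - 2)*(n + 1)^2*(n)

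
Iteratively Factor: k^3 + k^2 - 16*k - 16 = (k + 1)*(k^2 - 16) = (k - 4)*(k + 1)*(k + 4)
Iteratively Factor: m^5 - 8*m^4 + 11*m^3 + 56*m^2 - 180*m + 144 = (m - 2)*(m^4 - 6*m^3 - m^2 + 54*m - 72) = (m - 2)*(m + 3)*(m^3 - 9*m^2 + 26*m - 24) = (m - 4)*(m - 2)*(m + 3)*(m^2 - 5*m + 6) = (m - 4)*(m - 2)^2*(m + 3)*(m - 3)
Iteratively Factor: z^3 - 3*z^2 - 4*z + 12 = (z - 3)*(z^2 - 4) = (z - 3)*(z - 2)*(z + 2)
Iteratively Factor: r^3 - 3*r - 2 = (r - 2)*(r^2 + 2*r + 1) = (r - 2)*(r + 1)*(r + 1)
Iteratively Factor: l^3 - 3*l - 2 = (l + 1)*(l^2 - l - 2) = (l - 2)*(l + 1)*(l + 1)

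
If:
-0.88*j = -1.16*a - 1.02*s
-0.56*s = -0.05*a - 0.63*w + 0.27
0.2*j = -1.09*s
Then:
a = 1.66984262016163 - 3.89629944704381*w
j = 1.81512122501063 - 4.23528285835815*w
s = 0.77711612079966*w - 0.333049766056997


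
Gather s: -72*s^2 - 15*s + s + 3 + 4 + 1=-72*s^2 - 14*s + 8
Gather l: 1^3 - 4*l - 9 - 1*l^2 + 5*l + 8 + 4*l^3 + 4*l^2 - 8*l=4*l^3 + 3*l^2 - 7*l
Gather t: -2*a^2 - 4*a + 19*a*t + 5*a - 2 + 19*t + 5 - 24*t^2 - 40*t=-2*a^2 + a - 24*t^2 + t*(19*a - 21) + 3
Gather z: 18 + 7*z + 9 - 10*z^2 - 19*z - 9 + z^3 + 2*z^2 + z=z^3 - 8*z^2 - 11*z + 18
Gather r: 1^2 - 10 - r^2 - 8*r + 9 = -r^2 - 8*r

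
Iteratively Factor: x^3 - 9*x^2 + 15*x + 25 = (x + 1)*(x^2 - 10*x + 25) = (x - 5)*(x + 1)*(x - 5)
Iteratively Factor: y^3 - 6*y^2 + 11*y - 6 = (y - 2)*(y^2 - 4*y + 3) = (y - 3)*(y - 2)*(y - 1)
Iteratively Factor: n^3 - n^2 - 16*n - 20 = (n + 2)*(n^2 - 3*n - 10) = (n + 2)^2*(n - 5)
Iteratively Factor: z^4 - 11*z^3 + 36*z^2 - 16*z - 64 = (z - 4)*(z^3 - 7*z^2 + 8*z + 16) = (z - 4)^2*(z^2 - 3*z - 4) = (z - 4)^3*(z + 1)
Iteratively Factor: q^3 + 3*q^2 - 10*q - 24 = (q - 3)*(q^2 + 6*q + 8) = (q - 3)*(q + 2)*(q + 4)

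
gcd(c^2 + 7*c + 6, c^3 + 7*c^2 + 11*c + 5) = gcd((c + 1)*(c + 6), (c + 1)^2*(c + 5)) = c + 1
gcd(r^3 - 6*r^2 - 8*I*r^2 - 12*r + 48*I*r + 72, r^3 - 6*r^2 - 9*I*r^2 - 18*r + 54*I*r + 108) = r^2 + r*(-6 - 6*I) + 36*I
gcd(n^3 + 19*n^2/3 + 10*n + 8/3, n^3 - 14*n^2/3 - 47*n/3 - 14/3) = n^2 + 7*n/3 + 2/3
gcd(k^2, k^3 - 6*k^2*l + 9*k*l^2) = k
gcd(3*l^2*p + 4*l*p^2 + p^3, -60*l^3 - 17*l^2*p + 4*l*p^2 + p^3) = 3*l + p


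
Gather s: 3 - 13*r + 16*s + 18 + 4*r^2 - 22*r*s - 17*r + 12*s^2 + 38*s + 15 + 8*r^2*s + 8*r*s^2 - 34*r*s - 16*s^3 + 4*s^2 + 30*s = 4*r^2 - 30*r - 16*s^3 + s^2*(8*r + 16) + s*(8*r^2 - 56*r + 84) + 36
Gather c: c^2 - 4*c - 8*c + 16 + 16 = c^2 - 12*c + 32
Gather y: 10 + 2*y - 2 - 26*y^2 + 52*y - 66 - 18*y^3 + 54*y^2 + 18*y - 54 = -18*y^3 + 28*y^2 + 72*y - 112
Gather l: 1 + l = l + 1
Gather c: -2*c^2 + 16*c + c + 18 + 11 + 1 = -2*c^2 + 17*c + 30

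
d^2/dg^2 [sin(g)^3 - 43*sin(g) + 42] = (49 - 9*sin(g)^2)*sin(g)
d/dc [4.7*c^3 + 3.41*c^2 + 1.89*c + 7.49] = 14.1*c^2 + 6.82*c + 1.89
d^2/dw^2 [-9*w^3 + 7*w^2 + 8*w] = 14 - 54*w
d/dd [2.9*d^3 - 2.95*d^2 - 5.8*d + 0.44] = 8.7*d^2 - 5.9*d - 5.8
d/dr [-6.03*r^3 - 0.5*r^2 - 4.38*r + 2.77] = -18.09*r^2 - 1.0*r - 4.38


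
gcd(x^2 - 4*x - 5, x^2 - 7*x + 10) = x - 5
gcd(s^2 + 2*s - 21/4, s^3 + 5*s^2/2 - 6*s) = s - 3/2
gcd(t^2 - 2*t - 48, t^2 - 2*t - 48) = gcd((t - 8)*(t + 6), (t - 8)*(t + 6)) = t^2 - 2*t - 48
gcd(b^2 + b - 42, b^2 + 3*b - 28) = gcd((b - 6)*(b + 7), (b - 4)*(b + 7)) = b + 7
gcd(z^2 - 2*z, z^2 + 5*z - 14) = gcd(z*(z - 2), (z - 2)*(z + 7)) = z - 2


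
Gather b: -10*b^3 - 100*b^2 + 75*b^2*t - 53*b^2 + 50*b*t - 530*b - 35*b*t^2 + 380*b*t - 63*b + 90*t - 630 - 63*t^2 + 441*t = -10*b^3 + b^2*(75*t - 153) + b*(-35*t^2 + 430*t - 593) - 63*t^2 + 531*t - 630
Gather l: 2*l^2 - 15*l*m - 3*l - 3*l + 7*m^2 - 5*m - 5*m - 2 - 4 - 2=2*l^2 + l*(-15*m - 6) + 7*m^2 - 10*m - 8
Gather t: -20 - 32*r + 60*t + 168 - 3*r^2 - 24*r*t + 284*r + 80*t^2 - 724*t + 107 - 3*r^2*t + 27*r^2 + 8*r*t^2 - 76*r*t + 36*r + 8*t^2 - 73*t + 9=24*r^2 + 288*r + t^2*(8*r + 88) + t*(-3*r^2 - 100*r - 737) + 264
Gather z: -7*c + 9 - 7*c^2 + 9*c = -7*c^2 + 2*c + 9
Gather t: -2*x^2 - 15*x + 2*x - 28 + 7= -2*x^2 - 13*x - 21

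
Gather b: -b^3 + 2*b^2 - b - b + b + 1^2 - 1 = -b^3 + 2*b^2 - b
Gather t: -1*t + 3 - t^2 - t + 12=-t^2 - 2*t + 15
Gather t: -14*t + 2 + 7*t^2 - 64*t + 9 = 7*t^2 - 78*t + 11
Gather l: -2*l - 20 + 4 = -2*l - 16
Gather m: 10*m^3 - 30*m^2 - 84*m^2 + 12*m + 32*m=10*m^3 - 114*m^2 + 44*m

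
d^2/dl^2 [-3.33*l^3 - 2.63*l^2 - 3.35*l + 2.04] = -19.98*l - 5.26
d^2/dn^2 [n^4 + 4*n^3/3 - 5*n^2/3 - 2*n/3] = 12*n^2 + 8*n - 10/3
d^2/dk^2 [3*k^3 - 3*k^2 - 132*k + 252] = 18*k - 6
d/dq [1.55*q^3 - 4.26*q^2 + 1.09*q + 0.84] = 4.65*q^2 - 8.52*q + 1.09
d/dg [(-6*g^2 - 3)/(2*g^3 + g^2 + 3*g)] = 3*(4*g^4 + 2*g + 3)/(g^2*(4*g^4 + 4*g^3 + 13*g^2 + 6*g + 9))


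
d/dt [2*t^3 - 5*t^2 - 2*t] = 6*t^2 - 10*t - 2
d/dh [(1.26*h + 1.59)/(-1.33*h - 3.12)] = (-2.415945*h - 5.66748)/(1.33*h + 3.12)^3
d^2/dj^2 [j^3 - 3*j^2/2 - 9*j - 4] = 6*j - 3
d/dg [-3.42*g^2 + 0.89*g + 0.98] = 0.89 - 6.84*g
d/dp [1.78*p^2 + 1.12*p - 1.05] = 3.56*p + 1.12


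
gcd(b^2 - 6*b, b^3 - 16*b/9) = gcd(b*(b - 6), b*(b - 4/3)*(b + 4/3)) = b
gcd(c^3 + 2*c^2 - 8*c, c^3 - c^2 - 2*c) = c^2 - 2*c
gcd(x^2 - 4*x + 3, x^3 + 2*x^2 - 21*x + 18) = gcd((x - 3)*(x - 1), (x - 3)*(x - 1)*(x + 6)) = x^2 - 4*x + 3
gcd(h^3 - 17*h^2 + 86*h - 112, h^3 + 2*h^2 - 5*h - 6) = h - 2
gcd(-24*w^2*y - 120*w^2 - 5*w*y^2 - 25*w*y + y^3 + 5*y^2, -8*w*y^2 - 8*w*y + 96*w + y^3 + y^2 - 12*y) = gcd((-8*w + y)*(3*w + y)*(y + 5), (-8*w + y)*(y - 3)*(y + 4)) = -8*w + y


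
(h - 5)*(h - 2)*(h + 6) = h^3 - h^2 - 32*h + 60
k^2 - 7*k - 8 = (k - 8)*(k + 1)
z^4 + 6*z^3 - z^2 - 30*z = z*(z - 2)*(z + 3)*(z + 5)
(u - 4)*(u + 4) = u^2 - 16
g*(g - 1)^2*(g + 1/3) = g^4 - 5*g^3/3 + g^2/3 + g/3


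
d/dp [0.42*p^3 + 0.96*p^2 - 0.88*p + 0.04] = 1.26*p^2 + 1.92*p - 0.88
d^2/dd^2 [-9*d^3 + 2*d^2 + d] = 4 - 54*d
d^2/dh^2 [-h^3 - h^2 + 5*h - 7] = -6*h - 2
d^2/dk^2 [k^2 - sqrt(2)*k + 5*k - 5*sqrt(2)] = 2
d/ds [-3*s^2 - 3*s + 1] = -6*s - 3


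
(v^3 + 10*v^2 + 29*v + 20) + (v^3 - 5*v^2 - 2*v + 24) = 2*v^3 + 5*v^2 + 27*v + 44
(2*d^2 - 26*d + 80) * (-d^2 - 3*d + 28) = -2*d^4 + 20*d^3 + 54*d^2 - 968*d + 2240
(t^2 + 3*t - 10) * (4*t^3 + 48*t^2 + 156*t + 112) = 4*t^5 + 60*t^4 + 260*t^3 + 100*t^2 - 1224*t - 1120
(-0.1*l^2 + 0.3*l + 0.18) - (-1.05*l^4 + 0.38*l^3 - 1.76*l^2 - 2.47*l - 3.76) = 1.05*l^4 - 0.38*l^3 + 1.66*l^2 + 2.77*l + 3.94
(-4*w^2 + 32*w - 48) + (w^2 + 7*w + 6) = -3*w^2 + 39*w - 42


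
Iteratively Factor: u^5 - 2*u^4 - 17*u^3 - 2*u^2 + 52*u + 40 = (u + 2)*(u^4 - 4*u^3 - 9*u^2 + 16*u + 20) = (u - 5)*(u + 2)*(u^3 + u^2 - 4*u - 4) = (u - 5)*(u - 2)*(u + 2)*(u^2 + 3*u + 2) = (u - 5)*(u - 2)*(u + 2)^2*(u + 1)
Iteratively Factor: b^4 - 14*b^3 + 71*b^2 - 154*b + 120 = (b - 3)*(b^3 - 11*b^2 + 38*b - 40) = (b - 3)*(b - 2)*(b^2 - 9*b + 20) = (b - 5)*(b - 3)*(b - 2)*(b - 4)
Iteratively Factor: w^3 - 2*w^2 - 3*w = (w)*(w^2 - 2*w - 3) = w*(w - 3)*(w + 1)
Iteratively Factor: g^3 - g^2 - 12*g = (g - 4)*(g^2 + 3*g) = g*(g - 4)*(g + 3)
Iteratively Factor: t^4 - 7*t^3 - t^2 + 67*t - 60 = (t - 5)*(t^3 - 2*t^2 - 11*t + 12) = (t - 5)*(t + 3)*(t^2 - 5*t + 4) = (t - 5)*(t - 4)*(t + 3)*(t - 1)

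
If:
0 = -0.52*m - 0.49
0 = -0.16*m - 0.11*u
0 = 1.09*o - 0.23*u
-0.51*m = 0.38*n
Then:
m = -0.94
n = 1.26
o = 0.29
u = 1.37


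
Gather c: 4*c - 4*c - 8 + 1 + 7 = 0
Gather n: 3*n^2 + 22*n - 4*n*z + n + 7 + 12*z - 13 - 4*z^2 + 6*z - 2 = 3*n^2 + n*(23 - 4*z) - 4*z^2 + 18*z - 8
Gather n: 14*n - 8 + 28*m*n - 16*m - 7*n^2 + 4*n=-16*m - 7*n^2 + n*(28*m + 18) - 8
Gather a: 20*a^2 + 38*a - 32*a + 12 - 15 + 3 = 20*a^2 + 6*a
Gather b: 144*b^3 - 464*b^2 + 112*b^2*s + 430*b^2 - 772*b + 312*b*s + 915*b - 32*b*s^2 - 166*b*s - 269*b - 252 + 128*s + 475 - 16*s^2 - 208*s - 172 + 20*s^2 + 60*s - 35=144*b^3 + b^2*(112*s - 34) + b*(-32*s^2 + 146*s - 126) + 4*s^2 - 20*s + 16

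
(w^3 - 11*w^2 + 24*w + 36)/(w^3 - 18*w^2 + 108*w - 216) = (w + 1)/(w - 6)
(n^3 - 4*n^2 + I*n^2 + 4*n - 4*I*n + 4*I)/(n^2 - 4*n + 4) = n + I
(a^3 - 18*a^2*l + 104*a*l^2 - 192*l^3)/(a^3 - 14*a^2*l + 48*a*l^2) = (a - 4*l)/a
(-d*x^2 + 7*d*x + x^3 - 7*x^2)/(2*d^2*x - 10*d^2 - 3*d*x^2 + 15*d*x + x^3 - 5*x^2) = x*(x - 7)/(-2*d*x + 10*d + x^2 - 5*x)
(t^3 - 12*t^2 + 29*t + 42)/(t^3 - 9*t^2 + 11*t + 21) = (t - 6)/(t - 3)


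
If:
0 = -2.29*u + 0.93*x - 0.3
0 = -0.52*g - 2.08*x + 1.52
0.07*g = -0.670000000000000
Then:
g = -9.57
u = 1.14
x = 3.12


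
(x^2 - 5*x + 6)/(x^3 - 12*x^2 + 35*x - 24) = (x - 2)/(x^2 - 9*x + 8)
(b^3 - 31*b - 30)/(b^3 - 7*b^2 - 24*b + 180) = (b + 1)/(b - 6)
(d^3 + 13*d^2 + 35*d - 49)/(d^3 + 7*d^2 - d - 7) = (d + 7)/(d + 1)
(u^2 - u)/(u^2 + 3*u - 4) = u/(u + 4)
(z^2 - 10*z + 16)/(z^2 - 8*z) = (z - 2)/z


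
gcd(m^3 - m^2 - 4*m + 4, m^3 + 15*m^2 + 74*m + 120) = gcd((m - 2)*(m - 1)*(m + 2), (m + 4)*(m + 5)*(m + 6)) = 1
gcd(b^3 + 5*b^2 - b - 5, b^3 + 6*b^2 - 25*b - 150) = b + 5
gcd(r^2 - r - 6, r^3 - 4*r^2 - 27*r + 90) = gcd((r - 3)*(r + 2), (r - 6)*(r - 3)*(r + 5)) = r - 3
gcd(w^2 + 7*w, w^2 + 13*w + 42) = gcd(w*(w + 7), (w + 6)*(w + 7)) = w + 7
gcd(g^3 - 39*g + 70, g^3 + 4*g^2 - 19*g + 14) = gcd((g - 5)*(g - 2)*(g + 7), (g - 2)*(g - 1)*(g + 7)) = g^2 + 5*g - 14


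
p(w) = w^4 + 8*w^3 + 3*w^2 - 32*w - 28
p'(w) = 4*w^3 + 24*w^2 + 6*w - 32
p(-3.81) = -94.27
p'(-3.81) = 72.30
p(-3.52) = -73.58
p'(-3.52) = 69.79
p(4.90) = 1404.90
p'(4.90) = 1044.24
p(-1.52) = 4.81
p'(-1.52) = 0.28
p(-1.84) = 2.66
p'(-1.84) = 13.30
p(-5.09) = -171.14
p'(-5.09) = 31.77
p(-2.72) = -25.02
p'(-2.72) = 48.75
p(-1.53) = 4.81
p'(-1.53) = 0.68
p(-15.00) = 24752.00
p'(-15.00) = -8222.00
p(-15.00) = 24752.00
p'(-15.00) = -8222.00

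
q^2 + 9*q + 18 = (q + 3)*(q + 6)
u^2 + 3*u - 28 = (u - 4)*(u + 7)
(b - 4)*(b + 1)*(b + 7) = b^3 + 4*b^2 - 25*b - 28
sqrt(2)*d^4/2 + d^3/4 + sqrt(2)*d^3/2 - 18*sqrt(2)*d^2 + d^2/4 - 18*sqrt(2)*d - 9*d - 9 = (d/2 + 1/2)*(d - 6)*(d + 6)*(sqrt(2)*d + 1/2)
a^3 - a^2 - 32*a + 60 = (a - 5)*(a - 2)*(a + 6)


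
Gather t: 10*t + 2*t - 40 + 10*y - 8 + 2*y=12*t + 12*y - 48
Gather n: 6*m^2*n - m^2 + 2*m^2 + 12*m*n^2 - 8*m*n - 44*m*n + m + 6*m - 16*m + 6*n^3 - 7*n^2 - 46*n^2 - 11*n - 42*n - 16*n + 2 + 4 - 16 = m^2 - 9*m + 6*n^3 + n^2*(12*m - 53) + n*(6*m^2 - 52*m - 69) - 10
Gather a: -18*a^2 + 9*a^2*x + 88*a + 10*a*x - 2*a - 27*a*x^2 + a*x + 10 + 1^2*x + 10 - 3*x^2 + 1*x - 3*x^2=a^2*(9*x - 18) + a*(-27*x^2 + 11*x + 86) - 6*x^2 + 2*x + 20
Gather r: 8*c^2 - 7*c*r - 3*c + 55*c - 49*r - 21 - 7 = 8*c^2 + 52*c + r*(-7*c - 49) - 28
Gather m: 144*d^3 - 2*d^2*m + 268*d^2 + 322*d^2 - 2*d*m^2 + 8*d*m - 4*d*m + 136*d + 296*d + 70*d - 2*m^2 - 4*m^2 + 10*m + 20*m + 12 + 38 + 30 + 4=144*d^3 + 590*d^2 + 502*d + m^2*(-2*d - 6) + m*(-2*d^2 + 4*d + 30) + 84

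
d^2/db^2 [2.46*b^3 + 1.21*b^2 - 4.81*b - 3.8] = 14.76*b + 2.42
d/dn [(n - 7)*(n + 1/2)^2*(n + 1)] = 4*n^3 - 15*n^2 - 51*n/2 - 17/2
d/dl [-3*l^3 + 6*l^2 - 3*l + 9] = -9*l^2 + 12*l - 3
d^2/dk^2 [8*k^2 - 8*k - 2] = 16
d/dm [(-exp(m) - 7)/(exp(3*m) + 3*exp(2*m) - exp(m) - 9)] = ((exp(m) + 7)*(3*exp(2*m) + 6*exp(m) - 1) - exp(3*m) - 3*exp(2*m) + exp(m) + 9)*exp(m)/(exp(3*m) + 3*exp(2*m) - exp(m) - 9)^2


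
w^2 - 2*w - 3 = (w - 3)*(w + 1)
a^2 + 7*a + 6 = (a + 1)*(a + 6)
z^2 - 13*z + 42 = (z - 7)*(z - 6)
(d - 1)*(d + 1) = d^2 - 1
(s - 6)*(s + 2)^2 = s^3 - 2*s^2 - 20*s - 24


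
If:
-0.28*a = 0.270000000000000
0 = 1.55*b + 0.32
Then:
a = -0.96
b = -0.21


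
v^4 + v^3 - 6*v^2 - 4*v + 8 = (v - 2)*(v - 1)*(v + 2)^2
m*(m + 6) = m^2 + 6*m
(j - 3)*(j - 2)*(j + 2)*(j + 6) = j^4 + 3*j^3 - 22*j^2 - 12*j + 72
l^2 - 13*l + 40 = (l - 8)*(l - 5)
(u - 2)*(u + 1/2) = u^2 - 3*u/2 - 1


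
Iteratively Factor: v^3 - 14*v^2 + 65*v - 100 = (v - 5)*(v^2 - 9*v + 20) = (v - 5)*(v - 4)*(v - 5)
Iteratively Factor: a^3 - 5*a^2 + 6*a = (a - 2)*(a^2 - 3*a) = a*(a - 2)*(a - 3)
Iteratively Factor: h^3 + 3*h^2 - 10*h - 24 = (h + 4)*(h^2 - h - 6) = (h + 2)*(h + 4)*(h - 3)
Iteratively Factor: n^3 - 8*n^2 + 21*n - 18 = (n - 3)*(n^2 - 5*n + 6) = (n - 3)*(n - 2)*(n - 3)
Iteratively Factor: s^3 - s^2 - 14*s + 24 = (s - 2)*(s^2 + s - 12) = (s - 3)*(s - 2)*(s + 4)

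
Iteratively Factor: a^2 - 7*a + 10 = (a - 5)*(a - 2)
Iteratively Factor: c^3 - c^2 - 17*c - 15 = (c - 5)*(c^2 + 4*c + 3) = (c - 5)*(c + 3)*(c + 1)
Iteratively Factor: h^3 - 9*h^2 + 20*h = (h)*(h^2 - 9*h + 20) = h*(h - 5)*(h - 4)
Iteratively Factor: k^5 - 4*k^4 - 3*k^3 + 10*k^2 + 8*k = (k - 4)*(k^4 - 3*k^2 - 2*k) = (k - 4)*(k - 2)*(k^3 + 2*k^2 + k) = (k - 4)*(k - 2)*(k + 1)*(k^2 + k) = k*(k - 4)*(k - 2)*(k + 1)*(k + 1)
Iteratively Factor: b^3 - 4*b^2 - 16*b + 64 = (b - 4)*(b^2 - 16) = (b - 4)*(b + 4)*(b - 4)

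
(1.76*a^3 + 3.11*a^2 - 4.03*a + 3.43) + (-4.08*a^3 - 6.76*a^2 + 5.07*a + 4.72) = -2.32*a^3 - 3.65*a^2 + 1.04*a + 8.15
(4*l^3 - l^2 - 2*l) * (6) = 24*l^3 - 6*l^2 - 12*l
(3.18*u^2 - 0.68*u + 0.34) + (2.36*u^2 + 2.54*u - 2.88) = 5.54*u^2 + 1.86*u - 2.54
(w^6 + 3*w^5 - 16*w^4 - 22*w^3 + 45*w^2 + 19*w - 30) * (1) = w^6 + 3*w^5 - 16*w^4 - 22*w^3 + 45*w^2 + 19*w - 30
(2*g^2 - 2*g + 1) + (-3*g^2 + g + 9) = -g^2 - g + 10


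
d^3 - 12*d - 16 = (d - 4)*(d + 2)^2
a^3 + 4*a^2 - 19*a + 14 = (a - 2)*(a - 1)*(a + 7)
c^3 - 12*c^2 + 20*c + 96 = (c - 8)*(c - 6)*(c + 2)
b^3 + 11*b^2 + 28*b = b*(b + 4)*(b + 7)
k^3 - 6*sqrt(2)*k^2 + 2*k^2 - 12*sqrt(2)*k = k*(k + 2)*(k - 6*sqrt(2))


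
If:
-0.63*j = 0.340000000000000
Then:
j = -0.54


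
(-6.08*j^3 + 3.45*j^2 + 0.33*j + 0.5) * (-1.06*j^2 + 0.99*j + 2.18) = 6.4448*j^5 - 9.6762*j^4 - 10.1887*j^3 + 7.3177*j^2 + 1.2144*j + 1.09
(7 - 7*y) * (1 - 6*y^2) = 42*y^3 - 42*y^2 - 7*y + 7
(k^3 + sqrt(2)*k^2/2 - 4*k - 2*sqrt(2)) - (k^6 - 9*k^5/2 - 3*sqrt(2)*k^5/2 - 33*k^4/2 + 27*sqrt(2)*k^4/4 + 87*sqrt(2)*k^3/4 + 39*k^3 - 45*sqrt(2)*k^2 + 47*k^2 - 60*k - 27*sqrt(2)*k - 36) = -k^6 + 3*sqrt(2)*k^5/2 + 9*k^5/2 - 27*sqrt(2)*k^4/4 + 33*k^4/2 - 38*k^3 - 87*sqrt(2)*k^3/4 - 47*k^2 + 91*sqrt(2)*k^2/2 + 27*sqrt(2)*k + 56*k - 2*sqrt(2) + 36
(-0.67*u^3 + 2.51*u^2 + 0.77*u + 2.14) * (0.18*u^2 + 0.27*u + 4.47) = -0.1206*u^5 + 0.2709*u^4 - 2.1786*u^3 + 11.8128*u^2 + 4.0197*u + 9.5658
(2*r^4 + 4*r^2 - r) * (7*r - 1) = 14*r^5 - 2*r^4 + 28*r^3 - 11*r^2 + r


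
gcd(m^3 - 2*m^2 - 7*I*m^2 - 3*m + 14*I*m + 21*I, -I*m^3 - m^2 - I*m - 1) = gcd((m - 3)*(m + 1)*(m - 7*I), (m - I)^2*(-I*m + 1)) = 1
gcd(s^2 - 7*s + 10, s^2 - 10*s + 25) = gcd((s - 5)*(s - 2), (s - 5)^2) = s - 5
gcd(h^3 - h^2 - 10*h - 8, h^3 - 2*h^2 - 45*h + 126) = 1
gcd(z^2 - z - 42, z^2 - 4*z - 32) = 1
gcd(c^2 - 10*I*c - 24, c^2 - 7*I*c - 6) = c - 6*I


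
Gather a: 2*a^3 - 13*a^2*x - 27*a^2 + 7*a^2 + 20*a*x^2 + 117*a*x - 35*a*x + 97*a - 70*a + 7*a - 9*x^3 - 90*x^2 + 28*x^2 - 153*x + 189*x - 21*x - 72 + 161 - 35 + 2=2*a^3 + a^2*(-13*x - 20) + a*(20*x^2 + 82*x + 34) - 9*x^3 - 62*x^2 + 15*x + 56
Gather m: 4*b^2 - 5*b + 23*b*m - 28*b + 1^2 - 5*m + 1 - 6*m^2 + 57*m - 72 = 4*b^2 - 33*b - 6*m^2 + m*(23*b + 52) - 70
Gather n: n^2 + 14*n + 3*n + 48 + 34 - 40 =n^2 + 17*n + 42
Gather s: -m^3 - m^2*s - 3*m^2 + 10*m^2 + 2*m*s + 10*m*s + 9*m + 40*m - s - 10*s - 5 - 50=-m^3 + 7*m^2 + 49*m + s*(-m^2 + 12*m - 11) - 55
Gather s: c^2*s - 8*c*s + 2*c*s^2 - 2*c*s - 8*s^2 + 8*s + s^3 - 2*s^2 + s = s^3 + s^2*(2*c - 10) + s*(c^2 - 10*c + 9)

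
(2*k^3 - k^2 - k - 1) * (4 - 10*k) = -20*k^4 + 18*k^3 + 6*k^2 + 6*k - 4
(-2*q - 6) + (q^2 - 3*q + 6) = q^2 - 5*q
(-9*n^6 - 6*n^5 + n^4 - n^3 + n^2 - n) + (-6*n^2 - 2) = -9*n^6 - 6*n^5 + n^4 - n^3 - 5*n^2 - n - 2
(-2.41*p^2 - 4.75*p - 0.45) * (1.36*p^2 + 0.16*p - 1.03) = -3.2776*p^4 - 6.8456*p^3 + 1.1103*p^2 + 4.8205*p + 0.4635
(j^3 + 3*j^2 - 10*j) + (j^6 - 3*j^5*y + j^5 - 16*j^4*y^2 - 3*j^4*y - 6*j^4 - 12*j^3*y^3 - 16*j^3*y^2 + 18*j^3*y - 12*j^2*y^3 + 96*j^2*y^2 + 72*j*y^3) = j^6 - 3*j^5*y + j^5 - 16*j^4*y^2 - 3*j^4*y - 6*j^4 - 12*j^3*y^3 - 16*j^3*y^2 + 18*j^3*y + j^3 - 12*j^2*y^3 + 96*j^2*y^2 + 3*j^2 + 72*j*y^3 - 10*j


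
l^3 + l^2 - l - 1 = (l - 1)*(l + 1)^2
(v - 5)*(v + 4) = v^2 - v - 20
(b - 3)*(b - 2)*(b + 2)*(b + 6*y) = b^4 + 6*b^3*y - 3*b^3 - 18*b^2*y - 4*b^2 - 24*b*y + 12*b + 72*y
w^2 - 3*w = w*(w - 3)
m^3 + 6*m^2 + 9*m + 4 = (m + 1)^2*(m + 4)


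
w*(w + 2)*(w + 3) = w^3 + 5*w^2 + 6*w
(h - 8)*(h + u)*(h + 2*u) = h^3 + 3*h^2*u - 8*h^2 + 2*h*u^2 - 24*h*u - 16*u^2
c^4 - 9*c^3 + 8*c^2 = c^2*(c - 8)*(c - 1)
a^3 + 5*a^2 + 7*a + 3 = (a + 1)^2*(a + 3)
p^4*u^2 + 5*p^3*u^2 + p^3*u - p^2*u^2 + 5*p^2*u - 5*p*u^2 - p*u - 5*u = (p - 1)*(p + 5)*(p*u + 1)*(p*u + u)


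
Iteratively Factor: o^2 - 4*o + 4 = (o - 2)*(o - 2)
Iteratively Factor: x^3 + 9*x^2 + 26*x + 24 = (x + 4)*(x^2 + 5*x + 6) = (x + 2)*(x + 4)*(x + 3)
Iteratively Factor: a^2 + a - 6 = (a - 2)*(a + 3)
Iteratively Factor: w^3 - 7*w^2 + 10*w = (w - 2)*(w^2 - 5*w) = (w - 5)*(w - 2)*(w)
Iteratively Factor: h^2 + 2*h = (h + 2)*(h)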